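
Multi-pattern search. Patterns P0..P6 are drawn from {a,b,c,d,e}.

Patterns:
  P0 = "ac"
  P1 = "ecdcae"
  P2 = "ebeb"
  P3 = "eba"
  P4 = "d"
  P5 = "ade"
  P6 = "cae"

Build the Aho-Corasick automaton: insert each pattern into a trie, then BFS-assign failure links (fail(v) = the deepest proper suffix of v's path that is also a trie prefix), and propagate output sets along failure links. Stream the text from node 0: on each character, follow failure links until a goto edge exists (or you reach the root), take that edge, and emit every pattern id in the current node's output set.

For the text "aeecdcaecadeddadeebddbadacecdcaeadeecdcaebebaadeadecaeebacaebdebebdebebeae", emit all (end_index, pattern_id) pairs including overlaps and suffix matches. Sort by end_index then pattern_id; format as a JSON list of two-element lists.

Construct AC machine:
Trie nodes:
  n0 'ε': a→1 c→16 d→13 e→3
  n1 'a': c→2 d→14
  n2 'ac': ·  ←P0
  n3 'e': b→9 c→4
  n4 'ec': d→5
  n5 'ecd': c→6
  n6 'ecdc': a→7
  n7 'ecdca': e→8
  n8 'ecdcae': ·  ←P1
  n9 'eb': a→12 e→10
  n10 'ebe': b→11
  n11 'ebeb': ·  ←P2
  n12 'eba': ·  ←P3
  n13 'd': ·  ←P4
  n14 'ad': e→15
  n15 'ade': ·  ←P5
  n16 'c': a→17
  n17 'ca': e→18
  n18 'cae': ·  ←P6

Failure links (BFS by depth):
  fail(1) 'a': from fail(0)=0 chase 'a': 0 ⇒ 0;  out=∅∪out(0)=∅
  fail(3) 'e': from fail(0)=0 chase 'e': 0 ⇒ 0;  out=∅∪out(0)=∅
  fail(13) 'd': from fail(0)=0 chase 'd': 0 ⇒ 0;  out={4}∪out(0)={4}
  fail(16) 'c': from fail(0)=0 chase 'c': 0 ⇒ 0;  out=∅∪out(0)=∅
  fail(2) 'ac': from fail(1)=0 chase 'c': 0 ⇒ 16;  out={0}∪out(16)={0}
  fail(4) 'ec': from fail(3)=0 chase 'c': 0 ⇒ 16;  out=∅∪out(16)=∅
  fail(9) 'eb': from fail(3)=0 chase 'b': 0 ⇒ 0;  out=∅∪out(0)=∅
  fail(14) 'ad': from fail(1)=0 chase 'd': 0 ⇒ 13;  out=∅∪out(13)={4}
  fail(17) 'ca': from fail(16)=0 chase 'a': 0 ⇒ 1;  out=∅∪out(1)=∅
  fail(5) 'ecd': from fail(4)=16 chase 'd': 16→0 ⇒ 13;  out=∅∪out(13)={4}
  fail(10) 'ebe': from fail(9)=0 chase 'e': 0 ⇒ 3;  out=∅∪out(3)=∅
  fail(12) 'eba': from fail(9)=0 chase 'a': 0 ⇒ 1;  out={3}∪out(1)={3}
  fail(15) 'ade': from fail(14)=13 chase 'e': 13→0 ⇒ 3;  out={5}∪out(3)={5}
  fail(18) 'cae': from fail(17)=1 chase 'e': 1→0 ⇒ 3;  out={6}∪out(3)={6}
  fail(6) 'ecdc': from fail(5)=13 chase 'c': 13→0 ⇒ 16;  out=∅∪out(16)=∅
  fail(11) 'ebeb': from fail(10)=3 chase 'b': 3 ⇒ 9;  out={2}∪out(9)={2}
  fail(7) 'ecdca': from fail(6)=16 chase 'a': 16 ⇒ 17;  out=∅∪out(17)=∅
  fail(8) 'ecdcae': from fail(7)=17 chase 'e': 17 ⇒ 18;  out={1}∪out(18)={1,6}

Text stream:
[0] read 'a'  n0⇒n1
[1] read 'e'  n1⇒n3 (fail-walked)
[2] read 'e'  n3⇒n3 (fail-walked)
[3] read 'c'  n3⇒n4
[4] read 'd'  n4⇒n5  ** P4@[4:4]
[5] read 'c'  n5⇒n6
[6] read 'a'  n6⇒n7
[7] read 'e'  n7⇒n8  ** P1@[2:7],P6@[5:7]
[8] read 'c'  n8⇒n4 (fail-walked)
[9] read 'a'  n4⇒n17 (fail-walked)
[10] read 'd'  n17⇒n14 (fail-walked)  ** P4@[10:10]
[11] read 'e'  n14⇒n15  ** P5@[9:11]
[12] read 'd'  n15⇒n13 (fail-walked)  ** P4@[12:12]
[13] read 'd'  n13⇒n13 (fail-walked)  ** P4@[13:13]
[14] read 'a'  n13⇒n1 (fail-walked)
[15] read 'd'  n1⇒n14  ** P4@[15:15]
[16] read 'e'  n14⇒n15  ** P5@[14:16]
[17] read 'e'  n15⇒n3 (fail-walked)
[18] read 'b'  n3⇒n9
[19] read 'd'  n9⇒n13 (fail-walked)  ** P4@[19:19]
[20] read 'd'  n13⇒n13 (fail-walked)  ** P4@[20:20]
[21] read 'b'  n13⇒n0 (fail-walked)
[22] read 'a'  n0⇒n1
[23] read 'd'  n1⇒n14  ** P4@[23:23]
[24] read 'a'  n14⇒n1 (fail-walked)
[25] read 'c'  n1⇒n2  ** P0@[24:25]
[26] read 'e'  n2⇒n3 (fail-walked)
[27] read 'c'  n3⇒n4
[28] read 'd'  n4⇒n5  ** P4@[28:28]
[29] read 'c'  n5⇒n6
[30] read 'a'  n6⇒n7
[31] read 'e'  n7⇒n8  ** P1@[26:31],P6@[29:31]
[32] read 'a'  n8⇒n1 (fail-walked)
[33] read 'd'  n1⇒n14  ** P4@[33:33]
[34] read 'e'  n14⇒n15  ** P5@[32:34]
[35] read 'e'  n15⇒n3 (fail-walked)
[36] read 'c'  n3⇒n4
[37] read 'd'  n4⇒n5  ** P4@[37:37]
[38] read 'c'  n5⇒n6
[39] read 'a'  n6⇒n7
[40] read 'e'  n7⇒n8  ** P1@[35:40],P6@[38:40]
[41] read 'b'  n8⇒n9 (fail-walked)
[42] read 'e'  n9⇒n10
[43] read 'b'  n10⇒n11  ** P2@[40:43]
[44] read 'a'  n11⇒n12 (fail-walked)  ** P3@[42:44]
[45] read 'a'  n12⇒n1 (fail-walked)
[46] read 'd'  n1⇒n14  ** P4@[46:46]
[47] read 'e'  n14⇒n15  ** P5@[45:47]
[48] read 'a'  n15⇒n1 (fail-walked)
[49] read 'd'  n1⇒n14  ** P4@[49:49]
[50] read 'e'  n14⇒n15  ** P5@[48:50]
[51] read 'c'  n15⇒n4 (fail-walked)
[52] read 'a'  n4⇒n17 (fail-walked)
[53] read 'e'  n17⇒n18  ** P6@[51:53]
[54] read 'e'  n18⇒n3 (fail-walked)
[55] read 'b'  n3⇒n9
[56] read 'a'  n9⇒n12  ** P3@[54:56]
[57] read 'c'  n12⇒n2 (fail-walked)  ** P0@[56:57]
[58] read 'a'  n2⇒n17 (fail-walked)
[59] read 'e'  n17⇒n18  ** P6@[57:59]
[60] read 'b'  n18⇒n9 (fail-walked)
[61] read 'd'  n9⇒n13 (fail-walked)  ** P4@[61:61]
[62] read 'e'  n13⇒n3 (fail-walked)
[63] read 'b'  n3⇒n9
[64] read 'e'  n9⇒n10
[65] read 'b'  n10⇒n11  ** P2@[62:65]
[66] read 'd'  n11⇒n13 (fail-walked)  ** P4@[66:66]
[67] read 'e'  n13⇒n3 (fail-walked)
[68] read 'b'  n3⇒n9
[69] read 'e'  n9⇒n10
[70] read 'b'  n10⇒n11  ** P2@[67:70]
[71] read 'e'  n11⇒n10 (fail-walked)
[72] read 'a'  n10⇒n1 (fail-walked)
[73] read 'e'  n1⇒n3 (fail-walked)

Result: [[4,4],[7,1],[7,6],[10,4],[11,5],[12,4],[13,4],[15,4],[16,5],[19,4],[20,4],[23,4],[25,0],[28,4],[31,1],[31,6],[33,4],[34,5],[37,4],[40,1],[40,6],[43,2],[44,3],[46,4],[47,5],[49,4],[50,5],[53,6],[56,3],[57,0],[59,6],[61,4],[65,2],[66,4],[70,2]]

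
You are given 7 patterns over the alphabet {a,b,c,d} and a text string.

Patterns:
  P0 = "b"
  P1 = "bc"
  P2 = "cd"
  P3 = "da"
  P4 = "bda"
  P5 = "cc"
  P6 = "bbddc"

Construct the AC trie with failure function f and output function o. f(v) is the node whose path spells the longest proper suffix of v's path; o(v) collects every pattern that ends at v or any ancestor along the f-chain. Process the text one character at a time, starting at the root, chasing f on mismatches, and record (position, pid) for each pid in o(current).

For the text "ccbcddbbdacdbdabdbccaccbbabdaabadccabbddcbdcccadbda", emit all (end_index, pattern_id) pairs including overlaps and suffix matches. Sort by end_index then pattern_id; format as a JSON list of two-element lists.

Build automaton:
Trie nodes:
  n0 'ε': b→1 c→3 d→5
  n1 'b': b→10 c→2 d→7  ←P0
  n2 'bc': ·  ←P1
  n3 'c': c→9 d→4
  n4 'cd': ·  ←P2
  n5 'd': a→6
  n6 'da': ·  ←P3
  n7 'bd': a→8
  n8 'bda': ·  ←P4
  n9 'cc': ·  ←P5
  n10 'bb': d→11
  n11 'bbd': d→12
  n12 'bbdd': c→13
  n13 'bbddc': ·  ←P6

BFS fail/out derivation:
  fail(1) 'b': from fail(0)=0 chase 'b': 0 ⇒ 0;  out={0}∪out(0)={0}
  fail(3) 'c': from fail(0)=0 chase 'c': 0 ⇒ 0;  out=∅∪out(0)=∅
  fail(5) 'd': from fail(0)=0 chase 'd': 0 ⇒ 0;  out=∅∪out(0)=∅
  fail(2) 'bc': from fail(1)=0 chase 'c': 0 ⇒ 3;  out={1}∪out(3)={1}
  fail(4) 'cd': from fail(3)=0 chase 'd': 0 ⇒ 5;  out={2}∪out(5)={2}
  fail(6) 'da': from fail(5)=0 chase 'a': 0 ⇒ 0;  out={3}∪out(0)={3}
  fail(7) 'bd': from fail(1)=0 chase 'd': 0 ⇒ 5;  out=∅∪out(5)=∅
  fail(9) 'cc': from fail(3)=0 chase 'c': 0 ⇒ 3;  out={5}∪out(3)={5}
  fail(10) 'bb': from fail(1)=0 chase 'b': 0 ⇒ 1;  out=∅∪out(1)={0}
  fail(8) 'bda': from fail(7)=5 chase 'a': 5 ⇒ 6;  out={4}∪out(6)={3,4}
  fail(11) 'bbd': from fail(10)=1 chase 'd': 1 ⇒ 7;  out=∅∪out(7)=∅
  fail(12) 'bbdd': from fail(11)=7 chase 'd': 7→5→0 ⇒ 5;  out=∅∪out(5)=∅
  fail(13) 'bbddc': from fail(12)=5 chase 'c': 5→0 ⇒ 3;  out={6}∪out(3)={6}

Text stream:
pos 0 'c': at 3
pos 1 'c': at 9  → match P5@[0:1]
pos 2 'b': at 1 (fail-walked)  → match P0@[2:2]
pos 3 'c': at 2  → match P1@[2:3]
pos 4 'd': at 4 (fail-walked)  → match P2@[3:4]
pos 5 'd': at 5 (fail-walked)
pos 6 'b': at 1 (fail-walked)  → match P0@[6:6]
pos 7 'b': at 10  → match P0@[7:7]
pos 8 'd': at 11
pos 9 'a': at 8 (fail-walked)  → match P3@[8:9],P4@[7:9]
pos 10 'c': at 3 (fail-walked)
pos 11 'd': at 4  → match P2@[10:11]
pos 12 'b': at 1 (fail-walked)  → match P0@[12:12]
pos 13 'd': at 7
pos 14 'a': at 8  → match P3@[13:14],P4@[12:14]
pos 15 'b': at 1 (fail-walked)  → match P0@[15:15]
pos 16 'd': at 7
pos 17 'b': at 1 (fail-walked)  → match P0@[17:17]
pos 18 'c': at 2  → match P1@[17:18]
pos 19 'c': at 9 (fail-walked)  → match P5@[18:19]
pos 20 'a': at 0 (fail-walked)
pos 21 'c': at 3
pos 22 'c': at 9  → match P5@[21:22]
pos 23 'b': at 1 (fail-walked)  → match P0@[23:23]
pos 24 'b': at 10  → match P0@[24:24]
pos 25 'a': at 0 (fail-walked)
pos 26 'b': at 1  → match P0@[26:26]
pos 27 'd': at 7
pos 28 'a': at 8  → match P3@[27:28],P4@[26:28]
pos 29 'a': at 0 (fail-walked)
pos 30 'b': at 1  → match P0@[30:30]
pos 31 'a': at 0 (fail-walked)
pos 32 'd': at 5
pos 33 'c': at 3 (fail-walked)
pos 34 'c': at 9  → match P5@[33:34]
pos 35 'a': at 0 (fail-walked)
pos 36 'b': at 1  → match P0@[36:36]
pos 37 'b': at 10  → match P0@[37:37]
pos 38 'd': at 11
pos 39 'd': at 12
pos 40 'c': at 13  → match P6@[36:40]
pos 41 'b': at 1 (fail-walked)  → match P0@[41:41]
pos 42 'd': at 7
pos 43 'c': at 3 (fail-walked)
pos 44 'c': at 9  → match P5@[43:44]
pos 45 'c': at 9 (fail-walked)  → match P5@[44:45]
pos 46 'a': at 0 (fail-walked)
pos 47 'd': at 5
pos 48 'b': at 1 (fail-walked)  → match P0@[48:48]
pos 49 'd': at 7
pos 50 'a': at 8  → match P3@[49:50],P4@[48:50]

Matches: [[1,5],[2,0],[3,1],[4,2],[6,0],[7,0],[9,3],[9,4],[11,2],[12,0],[14,3],[14,4],[15,0],[17,0],[18,1],[19,5],[22,5],[23,0],[24,0],[26,0],[28,3],[28,4],[30,0],[34,5],[36,0],[37,0],[40,6],[41,0],[44,5],[45,5],[48,0],[50,3],[50,4]]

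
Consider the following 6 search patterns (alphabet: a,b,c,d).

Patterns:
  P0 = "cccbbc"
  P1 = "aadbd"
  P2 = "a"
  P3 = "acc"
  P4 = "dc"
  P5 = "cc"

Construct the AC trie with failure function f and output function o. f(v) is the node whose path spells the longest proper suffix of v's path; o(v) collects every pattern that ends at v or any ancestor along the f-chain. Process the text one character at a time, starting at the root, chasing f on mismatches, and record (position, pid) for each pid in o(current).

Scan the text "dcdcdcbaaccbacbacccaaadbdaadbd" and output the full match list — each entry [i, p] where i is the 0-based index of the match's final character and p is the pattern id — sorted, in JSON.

Build automaton:
Trie nodes:
  0='ε' goto a→7 c→1 d→14
  1='c' goto c→2
  2='cc' goto c→3  ←P5
  3='ccc' goto b→4
  4='cccb' goto b→5
  5='cccbb' goto c→6
  6='cccbbc' goto ·  ←P0
  7='a' goto a→8 c→12  ←P2
  8='aa' goto d→9
  9='aad' goto b→10
  10='aadb' goto d→11
  11='aadbd' goto ·  ←P1
  12='ac' goto c→13
  13='acc' goto ·  ←P3
  14='d' goto c→15
  15='dc' goto ·  ←P4

BFS fail/out derivation:
  n1('c'): parent n0 fail=0; on 'c' 0 → fail=0;  out ∅∪∅=∅
  n7('a'): parent n0 fail=0; on 'a' 0 → fail=0;  out {2}∪∅={2}
  n14('d'): parent n0 fail=0; on 'd' 0 → fail=0;  out ∅∪∅=∅
  n2('cc'): parent n1 fail=0; on 'c' 0 → fail=1;  out {5}∪∅={5}
  n8('aa'): parent n7 fail=0; on 'a' 0 → fail=7;  out ∅∪{2}={2}
  n12('ac'): parent n7 fail=0; on 'c' 0 → fail=1;  out ∅∪∅=∅
  n15('dc'): parent n14 fail=0; on 'c' 0 → fail=1;  out {4}∪∅={4}
  n3('ccc'): parent n2 fail=1; on 'c' 1 → fail=2;  out ∅∪{5}={5}
  n9('aad'): parent n8 fail=7; on 'd' 7→0 → fail=14;  out ∅∪∅=∅
  n13('acc'): parent n12 fail=1; on 'c' 1 → fail=2;  out {3}∪{5}={3,5}
  n4('cccb'): parent n3 fail=2; on 'b' 2→1→0 → fail=0;  out ∅∪∅=∅
  n10('aadb'): parent n9 fail=14; on 'b' 14→0 → fail=0;  out ∅∪∅=∅
  n5('cccbb'): parent n4 fail=0; on 'b' 0 → fail=0;  out ∅∪∅=∅
  n11('aadbd'): parent n10 fail=0; on 'd' 0 → fail=14;  out {1}∪∅={1}
  n6('cccbbc'): parent n5 fail=0; on 'c' 0 → fail=1;  out {0}∪∅={0}

Scan:
i=0 'd': node 0→14
i=1 'c': node 14→15  → match P4@[0:1]
i=2 'd': node 15→14 ·f
i=3 'c': node 14→15  → match P4@[2:3]
i=4 'd': node 15→14 ·f
i=5 'c': node 14→15  → match P4@[4:5]
i=6 'b': node 15→0 ·f
i=7 'a': node 0→7  → match P2@[7:7]
i=8 'a': node 7→8  → match P2@[8:8]
i=9 'c': node 8→12 ·f
i=10 'c': node 12→13  → match P3@[8:10],P5@[9:10]
i=11 'b': node 13→0 ·f
i=12 'a': node 0→7  → match P2@[12:12]
i=13 'c': node 7→12
i=14 'b': node 12→0 ·f
i=15 'a': node 0→7  → match P2@[15:15]
i=16 'c': node 7→12
i=17 'c': node 12→13  → match P3@[15:17],P5@[16:17]
i=18 'c': node 13→3 ·f  → match P5@[17:18]
i=19 'a': node 3→7 ·f  → match P2@[19:19]
i=20 'a': node 7→8  → match P2@[20:20]
i=21 'a': node 8→8 ·f  → match P2@[21:21]
i=22 'd': node 8→9
i=23 'b': node 9→10
i=24 'd': node 10→11  → match P1@[20:24]
i=25 'a': node 11→7 ·f  → match P2@[25:25]
i=26 'a': node 7→8  → match P2@[26:26]
i=27 'd': node 8→9
i=28 'b': node 9→10
i=29 'd': node 10→11  → match P1@[25:29]

Result: [[1,4],[3,4],[5,4],[7,2],[8,2],[10,3],[10,5],[12,2],[15,2],[17,3],[17,5],[18,5],[19,2],[20,2],[21,2],[24,1],[25,2],[26,2],[29,1]]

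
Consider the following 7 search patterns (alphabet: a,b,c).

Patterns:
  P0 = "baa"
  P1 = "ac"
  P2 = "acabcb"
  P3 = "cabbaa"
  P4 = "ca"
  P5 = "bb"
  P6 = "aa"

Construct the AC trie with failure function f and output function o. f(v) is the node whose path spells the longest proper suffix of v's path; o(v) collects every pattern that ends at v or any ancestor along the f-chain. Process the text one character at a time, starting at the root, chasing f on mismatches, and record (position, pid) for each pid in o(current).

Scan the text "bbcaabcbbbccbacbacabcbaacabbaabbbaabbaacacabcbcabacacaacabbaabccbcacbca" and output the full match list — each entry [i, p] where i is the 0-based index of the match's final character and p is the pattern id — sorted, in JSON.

Construct AC machine:
Trie nodes:
  n0 'ε': a→4 b→1 c→10
  n1 'b': a→2 b→16
  n2 'ba': a→3
  n3 'baa': ·  [P0 ends]
  n4 'a': a→17 c→5
  n5 'ac': a→6  [P1 ends]
  n6 'aca': b→7
  n7 'acab': c→8
  n8 'acabc': b→9
  n9 'acabcb': ·  [P2 ends]
  n10 'c': a→11
  n11 'ca': b→12  [P4 ends]
  n12 'cab': b→13
  n13 'cabb': a→14
  n14 'cabba': a→15
  n15 'cabbaa': ·  [P3 ends]
  n16 'bb': ·  [P5 ends]
  n17 'aa': ·  [P6 ends]

BFS fail/out derivation:
  fail(1) 'b': from fail(0)=0 chase 'b': 0 ⇒ 0;  out=∅∪out(0)=∅
  fail(4) 'a': from fail(0)=0 chase 'a': 0 ⇒ 0;  out=∅∪out(0)=∅
  fail(10) 'c': from fail(0)=0 chase 'c': 0 ⇒ 0;  out=∅∪out(0)=∅
  fail(2) 'ba': from fail(1)=0 chase 'a': 0 ⇒ 4;  out=∅∪out(4)=∅
  fail(5) 'ac': from fail(4)=0 chase 'c': 0 ⇒ 10;  out={1}∪out(10)={1}
  fail(11) 'ca': from fail(10)=0 chase 'a': 0 ⇒ 4;  out={4}∪out(4)={4}
  fail(16) 'bb': from fail(1)=0 chase 'b': 0 ⇒ 1;  out={5}∪out(1)={5}
  fail(17) 'aa': from fail(4)=0 chase 'a': 0 ⇒ 4;  out={6}∪out(4)={6}
  fail(3) 'baa': from fail(2)=4 chase 'a': 4 ⇒ 17;  out={0}∪out(17)={0,6}
  fail(6) 'aca': from fail(5)=10 chase 'a': 10 ⇒ 11;  out=∅∪out(11)={4}
  fail(12) 'cab': from fail(11)=4 chase 'b': 4→0 ⇒ 1;  out=∅∪out(1)=∅
  fail(7) 'acab': from fail(6)=11 chase 'b': 11 ⇒ 12;  out=∅∪out(12)=∅
  fail(13) 'cabb': from fail(12)=1 chase 'b': 1 ⇒ 16;  out=∅∪out(16)={5}
  fail(8) 'acabc': from fail(7)=12 chase 'c': 12→1→0 ⇒ 10;  out=∅∪out(10)=∅
  fail(14) 'cabba': from fail(13)=16 chase 'a': 16→1 ⇒ 2;  out=∅∪out(2)=∅
  fail(9) 'acabcb': from fail(8)=10 chase 'b': 10→0 ⇒ 1;  out={2}∪out(1)={2}
  fail(15) 'cabbaa': from fail(14)=2 chase 'a': 2 ⇒ 3;  out={3}∪out(3)={0,3,6}

Scan:
i=0 'b': node 0→1
i=1 'b': node 1→16  emit P5@[0:1]
i=2 'c': node 16→10 (via fail)
i=3 'a': node 10→11  emit P4@[2:3]
i=4 'a': node 11→17 (via fail)  emit P6@[3:4]
i=5 'b': node 17→1 (via fail)
i=6 'c': node 1→10 (via fail)
i=7 'b': node 10→1 (via fail)
i=8 'b': node 1→16  emit P5@[7:8]
i=9 'b': node 16→16 (via fail)  emit P5@[8:9]
i=10 'c': node 16→10 (via fail)
i=11 'c': node 10→10 (via fail)
i=12 'b': node 10→1 (via fail)
i=13 'a': node 1→2
i=14 'c': node 2→5 (via fail)  emit P1@[13:14]
i=15 'b': node 5→1 (via fail)
i=16 'a': node 1→2
i=17 'c': node 2→5 (via fail)  emit P1@[16:17]
i=18 'a': node 5→6  emit P4@[17:18]
i=19 'b': node 6→7
i=20 'c': node 7→8
i=21 'b': node 8→9  emit P2@[16:21]
i=22 'a': node 9→2 (via fail)
i=23 'a': node 2→3  emit P0@[21:23],P6@[22:23]
i=24 'c': node 3→5 (via fail)  emit P1@[23:24]
i=25 'a': node 5→6  emit P4@[24:25]
i=26 'b': node 6→7
i=27 'b': node 7→13 (via fail)  emit P5@[26:27]
i=28 'a': node 13→14
i=29 'a': node 14→15  emit P0@[27:29],P3@[24:29],P6@[28:29]
i=30 'b': node 15→1 (via fail)
i=31 'b': node 1→16  emit P5@[30:31]
i=32 'b': node 16→16 (via fail)  emit P5@[31:32]
i=33 'a': node 16→2 (via fail)
i=34 'a': node 2→3  emit P0@[32:34],P6@[33:34]
i=35 'b': node 3→1 (via fail)
i=36 'b': node 1→16  emit P5@[35:36]
i=37 'a': node 16→2 (via fail)
i=38 'a': node 2→3  emit P0@[36:38],P6@[37:38]
i=39 'c': node 3→5 (via fail)  emit P1@[38:39]
i=40 'a': node 5→6  emit P4@[39:40]
i=41 'c': node 6→5 (via fail)  emit P1@[40:41]
i=42 'a': node 5→6  emit P4@[41:42]
i=43 'b': node 6→7
i=44 'c': node 7→8
i=45 'b': node 8→9  emit P2@[40:45]
i=46 'c': node 9→10 (via fail)
i=47 'a': node 10→11  emit P4@[46:47]
i=48 'b': node 11→12
i=49 'a': node 12→2 (via fail)
i=50 'c': node 2→5 (via fail)  emit P1@[49:50]
i=51 'a': node 5→6  emit P4@[50:51]
i=52 'c': node 6→5 (via fail)  emit P1@[51:52]
i=53 'a': node 5→6  emit P4@[52:53]
i=54 'a': node 6→17 (via fail)  emit P6@[53:54]
i=55 'c': node 17→5 (via fail)  emit P1@[54:55]
i=56 'a': node 5→6  emit P4@[55:56]
i=57 'b': node 6→7
i=58 'b': node 7→13 (via fail)  emit P5@[57:58]
i=59 'a': node 13→14
i=60 'a': node 14→15  emit P0@[58:60],P3@[55:60],P6@[59:60]
i=61 'b': node 15→1 (via fail)
i=62 'c': node 1→10 (via fail)
i=63 'c': node 10→10 (via fail)
i=64 'b': node 10→1 (via fail)
i=65 'c': node 1→10 (via fail)
i=66 'a': node 10→11  emit P4@[65:66]
i=67 'c': node 11→5 (via fail)  emit P1@[66:67]
i=68 'b': node 5→1 (via fail)
i=69 'c': node 1→10 (via fail)
i=70 'a': node 10→11  emit P4@[69:70]

Result: [[1,5],[3,4],[4,6],[8,5],[9,5],[14,1],[17,1],[18,4],[21,2],[23,0],[23,6],[24,1],[25,4],[27,5],[29,0],[29,3],[29,6],[31,5],[32,5],[34,0],[34,6],[36,5],[38,0],[38,6],[39,1],[40,4],[41,1],[42,4],[45,2],[47,4],[50,1],[51,4],[52,1],[53,4],[54,6],[55,1],[56,4],[58,5],[60,0],[60,3],[60,6],[66,4],[67,1],[70,4]]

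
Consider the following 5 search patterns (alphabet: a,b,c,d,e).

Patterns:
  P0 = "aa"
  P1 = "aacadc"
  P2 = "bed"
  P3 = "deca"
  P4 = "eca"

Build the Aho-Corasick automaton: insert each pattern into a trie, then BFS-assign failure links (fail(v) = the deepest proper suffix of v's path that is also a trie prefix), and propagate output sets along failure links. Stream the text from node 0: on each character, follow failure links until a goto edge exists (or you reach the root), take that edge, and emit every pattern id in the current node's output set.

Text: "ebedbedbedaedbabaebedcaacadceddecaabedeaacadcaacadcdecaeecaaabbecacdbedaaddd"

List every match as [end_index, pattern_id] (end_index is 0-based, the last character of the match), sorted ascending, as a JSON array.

Construct AC machine:
Trie nodes:
  n0 'ε': a→1 b→7 d→10 e→14
  n1 'a': a→2
  n2 'aa': c→3  [P0 ends]
  n3 'aac': a→4
  n4 'aaca': d→5
  n5 'aacad': c→6
  n6 'aacadc': ·  [P1 ends]
  n7 'b': e→8
  n8 'be': d→9
  n9 'bed': ·  [P2 ends]
  n10 'd': e→11
  n11 'de': c→12
  n12 'dec': a→13
  n13 'deca': ·  [P3 ends]
  n14 'e': c→15
  n15 'ec': a→16
  n16 'eca': ·  [P4 ends]

Failure links (BFS by depth):
  fail(1) 'a': from fail(0)=0 chase 'a': 0 ⇒ 0;  out=∅∪out(0)=∅
  fail(7) 'b': from fail(0)=0 chase 'b': 0 ⇒ 0;  out=∅∪out(0)=∅
  fail(10) 'd': from fail(0)=0 chase 'd': 0 ⇒ 0;  out=∅∪out(0)=∅
  fail(14) 'e': from fail(0)=0 chase 'e': 0 ⇒ 0;  out=∅∪out(0)=∅
  fail(2) 'aa': from fail(1)=0 chase 'a': 0 ⇒ 1;  out={0}∪out(1)={0}
  fail(8) 'be': from fail(7)=0 chase 'e': 0 ⇒ 14;  out=∅∪out(14)=∅
  fail(11) 'de': from fail(10)=0 chase 'e': 0 ⇒ 14;  out=∅∪out(14)=∅
  fail(15) 'ec': from fail(14)=0 chase 'c': 0 ⇒ 0;  out=∅∪out(0)=∅
  fail(3) 'aac': from fail(2)=1 chase 'c': 1→0 ⇒ 0;  out=∅∪out(0)=∅
  fail(9) 'bed': from fail(8)=14 chase 'd': 14→0 ⇒ 10;  out={2}∪out(10)={2}
  fail(12) 'dec': from fail(11)=14 chase 'c': 14 ⇒ 15;  out=∅∪out(15)=∅
  fail(16) 'eca': from fail(15)=0 chase 'a': 0 ⇒ 1;  out={4}∪out(1)={4}
  fail(4) 'aaca': from fail(3)=0 chase 'a': 0 ⇒ 1;  out=∅∪out(1)=∅
  fail(13) 'deca': from fail(12)=15 chase 'a': 15 ⇒ 16;  out={3}∪out(16)={3,4}
  fail(5) 'aacad': from fail(4)=1 chase 'd': 1→0 ⇒ 10;  out=∅∪out(10)=∅
  fail(6) 'aacadc': from fail(5)=10 chase 'c': 10→0 ⇒ 0;  out={1}∪out(0)={1}

Text stream:
[0] read 'e'  n0⇒n14
[1] read 'b'  n14⇒n7 (via fail)
[2] read 'e'  n7⇒n8
[3] read 'd'  n8⇒n9  → match P2@[1:3]
[4] read 'b'  n9⇒n7 (via fail)
[5] read 'e'  n7⇒n8
[6] read 'd'  n8⇒n9  → match P2@[4:6]
[7] read 'b'  n9⇒n7 (via fail)
[8] read 'e'  n7⇒n8
[9] read 'd'  n8⇒n9  → match P2@[7:9]
[10] read 'a'  n9⇒n1 (via fail)
[11] read 'e'  n1⇒n14 (via fail)
[12] read 'd'  n14⇒n10 (via fail)
[13] read 'b'  n10⇒n7 (via fail)
[14] read 'a'  n7⇒n1 (via fail)
[15] read 'b'  n1⇒n7 (via fail)
[16] read 'a'  n7⇒n1 (via fail)
[17] read 'e'  n1⇒n14 (via fail)
[18] read 'b'  n14⇒n7 (via fail)
[19] read 'e'  n7⇒n8
[20] read 'd'  n8⇒n9  → match P2@[18:20]
[21] read 'c'  n9⇒n0 (via fail)
[22] read 'a'  n0⇒n1
[23] read 'a'  n1⇒n2  → match P0@[22:23]
[24] read 'c'  n2⇒n3
[25] read 'a'  n3⇒n4
[26] read 'd'  n4⇒n5
[27] read 'c'  n5⇒n6  → match P1@[22:27]
[28] read 'e'  n6⇒n14 (via fail)
[29] read 'd'  n14⇒n10 (via fail)
[30] read 'd'  n10⇒n10 (via fail)
[31] read 'e'  n10⇒n11
[32] read 'c'  n11⇒n12
[33] read 'a'  n12⇒n13  → match P3@[30:33],P4@[31:33]
[34] read 'a'  n13⇒n2 (via fail)  → match P0@[33:34]
[35] read 'b'  n2⇒n7 (via fail)
[36] read 'e'  n7⇒n8
[37] read 'd'  n8⇒n9  → match P2@[35:37]
[38] read 'e'  n9⇒n11 (via fail)
[39] read 'a'  n11⇒n1 (via fail)
[40] read 'a'  n1⇒n2  → match P0@[39:40]
[41] read 'c'  n2⇒n3
[42] read 'a'  n3⇒n4
[43] read 'd'  n4⇒n5
[44] read 'c'  n5⇒n6  → match P1@[39:44]
[45] read 'a'  n6⇒n1 (via fail)
[46] read 'a'  n1⇒n2  → match P0@[45:46]
[47] read 'c'  n2⇒n3
[48] read 'a'  n3⇒n4
[49] read 'd'  n4⇒n5
[50] read 'c'  n5⇒n6  → match P1@[45:50]
[51] read 'd'  n6⇒n10 (via fail)
[52] read 'e'  n10⇒n11
[53] read 'c'  n11⇒n12
[54] read 'a'  n12⇒n13  → match P3@[51:54],P4@[52:54]
[55] read 'e'  n13⇒n14 (via fail)
[56] read 'e'  n14⇒n14 (via fail)
[57] read 'c'  n14⇒n15
[58] read 'a'  n15⇒n16  → match P4@[56:58]
[59] read 'a'  n16⇒n2 (via fail)  → match P0@[58:59]
[60] read 'a'  n2⇒n2 (via fail)  → match P0@[59:60]
[61] read 'b'  n2⇒n7 (via fail)
[62] read 'b'  n7⇒n7 (via fail)
[63] read 'e'  n7⇒n8
[64] read 'c'  n8⇒n15 (via fail)
[65] read 'a'  n15⇒n16  → match P4@[63:65]
[66] read 'c'  n16⇒n0 (via fail)
[67] read 'd'  n0⇒n10
[68] read 'b'  n10⇒n7 (via fail)
[69] read 'e'  n7⇒n8
[70] read 'd'  n8⇒n9  → match P2@[68:70]
[71] read 'a'  n9⇒n1 (via fail)
[72] read 'a'  n1⇒n2  → match P0@[71:72]
[73] read 'd'  n2⇒n10 (via fail)
[74] read 'd'  n10⇒n10 (via fail)
[75] read 'd'  n10⇒n10 (via fail)

All matches (sorted): [[3,2],[6,2],[9,2],[20,2],[23,0],[27,1],[33,3],[33,4],[34,0],[37,2],[40,0],[44,1],[46,0],[50,1],[54,3],[54,4],[58,4],[59,0],[60,0],[65,4],[70,2],[72,0]]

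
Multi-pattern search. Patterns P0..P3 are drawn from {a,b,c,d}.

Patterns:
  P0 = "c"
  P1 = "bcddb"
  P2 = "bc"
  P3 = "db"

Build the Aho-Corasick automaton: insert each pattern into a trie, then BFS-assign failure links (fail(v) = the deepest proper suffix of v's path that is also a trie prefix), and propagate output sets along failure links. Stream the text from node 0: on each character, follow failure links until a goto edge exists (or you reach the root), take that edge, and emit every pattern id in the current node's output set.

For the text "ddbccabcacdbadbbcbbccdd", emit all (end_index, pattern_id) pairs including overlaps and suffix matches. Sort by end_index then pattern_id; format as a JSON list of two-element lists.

Build automaton:
Trie (insert patterns):
  0='ε' goto b→2 c→1 d→7
  1='c' goto ·  [P0 ends]
  2='b' goto c→3
  3='bc' goto d→4  [P2 ends]
  4='bcd' goto d→5
  5='bcdd' goto b→6
  6='bcddb' goto ·  [P1 ends]
  7='d' goto b→8
  8='db' goto ·  [P3 ends]

Failure links (BFS by depth):
  n1('c'): parent n0 fail=0; on 'c' 0 → fail=0;  out {0}∪∅={0}
  n2('b'): parent n0 fail=0; on 'b' 0 → fail=0;  out ∅∪∅=∅
  n7('d'): parent n0 fail=0; on 'd' 0 → fail=0;  out ∅∪∅=∅
  n3('bc'): parent n2 fail=0; on 'c' 0 → fail=1;  out {2}∪{0}={0,2}
  n8('db'): parent n7 fail=0; on 'b' 0 → fail=2;  out {3}∪∅={3}
  n4('bcd'): parent n3 fail=1; on 'd' 1→0 → fail=7;  out ∅∪∅=∅
  n5('bcdd'): parent n4 fail=7; on 'd' 7→0 → fail=7;  out ∅∪∅=∅
  n6('bcddb'): parent n5 fail=7; on 'b' 7 → fail=8;  out {1}∪{3}={1,3}

Text stream:
i=0 'd': node 0→7
i=1 'd': node 7→7 (fail-walked)
i=2 'b': node 7→8  → match P3@[1:2]
i=3 'c': node 8→3 (fail-walked)  → match P0@[3:3],P2@[2:3]
i=4 'c': node 3→1 (fail-walked)  → match P0@[4:4]
i=5 'a': node 1→0 (fail-walked)
i=6 'b': node 0→2
i=7 'c': node 2→3  → match P0@[7:7],P2@[6:7]
i=8 'a': node 3→0 (fail-walked)
i=9 'c': node 0→1  → match P0@[9:9]
i=10 'd': node 1→7 (fail-walked)
i=11 'b': node 7→8  → match P3@[10:11]
i=12 'a': node 8→0 (fail-walked)
i=13 'd': node 0→7
i=14 'b': node 7→8  → match P3@[13:14]
i=15 'b': node 8→2 (fail-walked)
i=16 'c': node 2→3  → match P0@[16:16],P2@[15:16]
i=17 'b': node 3→2 (fail-walked)
i=18 'b': node 2→2 (fail-walked)
i=19 'c': node 2→3  → match P0@[19:19],P2@[18:19]
i=20 'c': node 3→1 (fail-walked)  → match P0@[20:20]
i=21 'd': node 1→7 (fail-walked)
i=22 'd': node 7→7 (fail-walked)

Result: [[2,3],[3,0],[3,2],[4,0],[7,0],[7,2],[9,0],[11,3],[14,3],[16,0],[16,2],[19,0],[19,2],[20,0]]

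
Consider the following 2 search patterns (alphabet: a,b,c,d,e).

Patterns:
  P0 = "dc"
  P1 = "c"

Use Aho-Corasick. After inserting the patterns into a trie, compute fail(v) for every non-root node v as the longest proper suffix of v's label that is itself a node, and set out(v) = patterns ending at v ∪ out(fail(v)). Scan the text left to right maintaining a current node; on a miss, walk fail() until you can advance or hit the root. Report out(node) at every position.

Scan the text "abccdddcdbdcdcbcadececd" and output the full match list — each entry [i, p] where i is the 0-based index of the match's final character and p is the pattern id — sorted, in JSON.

Build:
Trie (insert patterns):
  n0 'ε': c→3 d→1
  n1 'd': c→2
  n2 'dc': ·  ←P0
  n3 'c': ·  ←P1

Failure links (BFS by depth):
  fail(1) 'd': from fail(0)=0 chase 'd': 0 ⇒ 0;  out=∅∪out(0)=∅
  fail(3) 'c': from fail(0)=0 chase 'c': 0 ⇒ 0;  out={1}∪out(0)={1}
  fail(2) 'dc': from fail(1)=0 chase 'c': 0 ⇒ 3;  out={0}∪out(3)={0,1}

Run:
i=0 'a': node 0→0
i=1 'b': node 0→0
i=2 'c': node 0→3  → match P1@[2:2]
i=3 'c': node 3→3 ·f  → match P1@[3:3]
i=4 'd': node 3→1 ·f
i=5 'd': node 1→1 ·f
i=6 'd': node 1→1 ·f
i=7 'c': node 1→2  → match P0@[6:7],P1@[7:7]
i=8 'd': node 2→1 ·f
i=9 'b': node 1→0 ·f
i=10 'd': node 0→1
i=11 'c': node 1→2  → match P0@[10:11],P1@[11:11]
i=12 'd': node 2→1 ·f
i=13 'c': node 1→2  → match P0@[12:13],P1@[13:13]
i=14 'b': node 2→0 ·f
i=15 'c': node 0→3  → match P1@[15:15]
i=16 'a': node 3→0 ·f
i=17 'd': node 0→1
i=18 'e': node 1→0 ·f
i=19 'c': node 0→3  → match P1@[19:19]
i=20 'e': node 3→0 ·f
i=21 'c': node 0→3  → match P1@[21:21]
i=22 'd': node 3→1 ·f

Matches: [[2,1],[3,1],[7,0],[7,1],[11,0],[11,1],[13,0],[13,1],[15,1],[19,1],[21,1]]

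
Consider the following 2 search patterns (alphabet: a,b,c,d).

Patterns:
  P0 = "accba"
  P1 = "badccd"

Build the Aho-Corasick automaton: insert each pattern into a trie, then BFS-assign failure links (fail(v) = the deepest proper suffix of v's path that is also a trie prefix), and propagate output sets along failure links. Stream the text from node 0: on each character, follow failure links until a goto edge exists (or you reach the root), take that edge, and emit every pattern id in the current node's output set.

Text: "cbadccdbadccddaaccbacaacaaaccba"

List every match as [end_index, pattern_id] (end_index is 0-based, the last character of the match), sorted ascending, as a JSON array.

Build:
Trie nodes:
  n0 'ε': a→1 b→6
  n1 'a': c→2
  n2 'ac': c→3
  n3 'acc': b→4
  n4 'accb': a→5
  n5 'accba': ·  [P0 ends]
  n6 'b': a→7
  n7 'ba': d→8
  n8 'bad': c→9
  n9 'badc': c→10
  n10 'badcc': d→11
  n11 'badccd': ·  [P1 ends]

Failure links (BFS by depth):
  n1('a'): parent n0 fail=0; on 'a' 0 → fail=0;  out ∅∪∅=∅
  n6('b'): parent n0 fail=0; on 'b' 0 → fail=0;  out ∅∪∅=∅
  n2('ac'): parent n1 fail=0; on 'c' 0 → fail=0;  out ∅∪∅=∅
  n7('ba'): parent n6 fail=0; on 'a' 0 → fail=1;  out ∅∪∅=∅
  n3('acc'): parent n2 fail=0; on 'c' 0 → fail=0;  out ∅∪∅=∅
  n8('bad'): parent n7 fail=1; on 'd' 1→0 → fail=0;  out ∅∪∅=∅
  n4('accb'): parent n3 fail=0; on 'b' 0 → fail=6;  out ∅∪∅=∅
  n9('badc'): parent n8 fail=0; on 'c' 0 → fail=0;  out ∅∪∅=∅
  n5('accba'): parent n4 fail=6; on 'a' 6 → fail=7;  out {0}∪∅={0}
  n10('badcc'): parent n9 fail=0; on 'c' 0 → fail=0;  out ∅∪∅=∅
  n11('badccd'): parent n10 fail=0; on 'd' 0 → fail=0;  out {1}∪∅={1}

Run:
[0] read 'c'  n0⇒n0
[1] read 'b'  n0⇒n6
[2] read 'a'  n6⇒n7
[3] read 'd'  n7⇒n8
[4] read 'c'  n8⇒n9
[5] read 'c'  n9⇒n10
[6] read 'd'  n10⇒n11  ** P1@[1:6]
[7] read 'b'  n11⇒n6 (via fail)
[8] read 'a'  n6⇒n7
[9] read 'd'  n7⇒n8
[10] read 'c'  n8⇒n9
[11] read 'c'  n9⇒n10
[12] read 'd'  n10⇒n11  ** P1@[7:12]
[13] read 'd'  n11⇒n0 (via fail)
[14] read 'a'  n0⇒n1
[15] read 'a'  n1⇒n1 (via fail)
[16] read 'c'  n1⇒n2
[17] read 'c'  n2⇒n3
[18] read 'b'  n3⇒n4
[19] read 'a'  n4⇒n5  ** P0@[15:19]
[20] read 'c'  n5⇒n2 (via fail)
[21] read 'a'  n2⇒n1 (via fail)
[22] read 'a'  n1⇒n1 (via fail)
[23] read 'c'  n1⇒n2
[24] read 'a'  n2⇒n1 (via fail)
[25] read 'a'  n1⇒n1 (via fail)
[26] read 'a'  n1⇒n1 (via fail)
[27] read 'c'  n1⇒n2
[28] read 'c'  n2⇒n3
[29] read 'b'  n3⇒n4
[30] read 'a'  n4⇒n5  ** P0@[26:30]

Matches: [[6,1],[12,1],[19,0],[30,0]]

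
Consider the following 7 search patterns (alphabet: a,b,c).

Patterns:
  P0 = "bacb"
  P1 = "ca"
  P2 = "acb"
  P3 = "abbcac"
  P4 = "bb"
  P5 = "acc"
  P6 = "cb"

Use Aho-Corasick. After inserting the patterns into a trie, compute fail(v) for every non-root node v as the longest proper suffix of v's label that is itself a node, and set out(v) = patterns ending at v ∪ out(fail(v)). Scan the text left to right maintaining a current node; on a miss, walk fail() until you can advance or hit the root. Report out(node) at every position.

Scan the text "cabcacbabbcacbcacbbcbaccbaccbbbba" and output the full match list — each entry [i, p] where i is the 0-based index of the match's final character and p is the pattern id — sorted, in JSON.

Construct AC machine:
Trie nodes:
  0='ε' goto a→7 b→1 c→5
  1='b' goto a→2 b→15
  2='ba' goto c→3
  3='bac' goto b→4
  4='bacb' goto ·  [P0 ends]
  5='c' goto a→6 b→17
  6='ca' goto ·  [P1 ends]
  7='a' goto b→10 c→8
  8='ac' goto b→9 c→16
  9='acb' goto ·  [P2 ends]
  10='ab' goto b→11
  11='abb' goto c→12
  12='abbc' goto a→13
  13='abbca' goto c→14
  14='abbcac' goto ·  [P3 ends]
  15='bb' goto ·  [P4 ends]
  16='acc' goto ·  [P5 ends]
  17='cb' goto ·  [P6 ends]

Failure links (BFS by depth):
  n1('b'): parent n0 fail=0; on 'b' 0 → fail=0;  out ∅∪∅=∅
  n5('c'): parent n0 fail=0; on 'c' 0 → fail=0;  out ∅∪∅=∅
  n7('a'): parent n0 fail=0; on 'a' 0 → fail=0;  out ∅∪∅=∅
  n2('ba'): parent n1 fail=0; on 'a' 0 → fail=7;  out ∅∪∅=∅
  n6('ca'): parent n5 fail=0; on 'a' 0 → fail=7;  out {1}∪∅={1}
  n8('ac'): parent n7 fail=0; on 'c' 0 → fail=5;  out ∅∪∅=∅
  n10('ab'): parent n7 fail=0; on 'b' 0 → fail=1;  out ∅∪∅=∅
  n15('bb'): parent n1 fail=0; on 'b' 0 → fail=1;  out {4}∪∅={4}
  n17('cb'): parent n5 fail=0; on 'b' 0 → fail=1;  out {6}∪∅={6}
  n3('bac'): parent n2 fail=7; on 'c' 7 → fail=8;  out ∅∪∅=∅
  n9('acb'): parent n8 fail=5; on 'b' 5 → fail=17;  out {2}∪{6}={2,6}
  n11('abb'): parent n10 fail=1; on 'b' 1 → fail=15;  out ∅∪{4}={4}
  n16('acc'): parent n8 fail=5; on 'c' 5→0 → fail=5;  out {5}∪∅={5}
  n4('bacb'): parent n3 fail=8; on 'b' 8 → fail=9;  out {0}∪{2,6}={0,2,6}
  n12('abbc'): parent n11 fail=15; on 'c' 15→1→0 → fail=5;  out ∅∪∅=∅
  n13('abbca'): parent n12 fail=5; on 'a' 5 → fail=6;  out ∅∪{1}={1}
  n14('abbcac'): parent n13 fail=6; on 'c' 6→7 → fail=8;  out {3}∪∅={3}

Text stream:
[0] read 'c'  n0⇒n5
[1] read 'a'  n5⇒n6  emit P1@[0:1]
[2] read 'b'  n6⇒n10 (fail-walked)
[3] read 'c'  n10⇒n5 (fail-walked)
[4] read 'a'  n5⇒n6  emit P1@[3:4]
[5] read 'c'  n6⇒n8 (fail-walked)
[6] read 'b'  n8⇒n9  emit P2@[4:6],P6@[5:6]
[7] read 'a'  n9⇒n2 (fail-walked)
[8] read 'b'  n2⇒n10 (fail-walked)
[9] read 'b'  n10⇒n11  emit P4@[8:9]
[10] read 'c'  n11⇒n12
[11] read 'a'  n12⇒n13  emit P1@[10:11]
[12] read 'c'  n13⇒n14  emit P3@[7:12]
[13] read 'b'  n14⇒n9 (fail-walked)  emit P2@[11:13],P6@[12:13]
[14] read 'c'  n9⇒n5 (fail-walked)
[15] read 'a'  n5⇒n6  emit P1@[14:15]
[16] read 'c'  n6⇒n8 (fail-walked)
[17] read 'b'  n8⇒n9  emit P2@[15:17],P6@[16:17]
[18] read 'b'  n9⇒n15 (fail-walked)  emit P4@[17:18]
[19] read 'c'  n15⇒n5 (fail-walked)
[20] read 'b'  n5⇒n17  emit P6@[19:20]
[21] read 'a'  n17⇒n2 (fail-walked)
[22] read 'c'  n2⇒n3
[23] read 'c'  n3⇒n16 (fail-walked)  emit P5@[21:23]
[24] read 'b'  n16⇒n17 (fail-walked)  emit P6@[23:24]
[25] read 'a'  n17⇒n2 (fail-walked)
[26] read 'c'  n2⇒n3
[27] read 'c'  n3⇒n16 (fail-walked)  emit P5@[25:27]
[28] read 'b'  n16⇒n17 (fail-walked)  emit P6@[27:28]
[29] read 'b'  n17⇒n15 (fail-walked)  emit P4@[28:29]
[30] read 'b'  n15⇒n15 (fail-walked)  emit P4@[29:30]
[31] read 'b'  n15⇒n15 (fail-walked)  emit P4@[30:31]
[32] read 'a'  n15⇒n2 (fail-walked)

Result: [[1,1],[4,1],[6,2],[6,6],[9,4],[11,1],[12,3],[13,2],[13,6],[15,1],[17,2],[17,6],[18,4],[20,6],[23,5],[24,6],[27,5],[28,6],[29,4],[30,4],[31,4]]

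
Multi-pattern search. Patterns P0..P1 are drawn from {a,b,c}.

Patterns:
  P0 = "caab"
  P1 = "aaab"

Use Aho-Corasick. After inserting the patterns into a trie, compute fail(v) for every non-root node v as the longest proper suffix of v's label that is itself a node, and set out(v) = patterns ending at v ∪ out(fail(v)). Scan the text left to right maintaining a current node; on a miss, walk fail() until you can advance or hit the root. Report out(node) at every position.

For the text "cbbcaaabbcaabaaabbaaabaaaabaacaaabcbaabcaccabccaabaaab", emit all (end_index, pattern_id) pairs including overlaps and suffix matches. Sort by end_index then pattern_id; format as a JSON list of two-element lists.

Construct AC machine:
Trie (insert patterns):
  n0 'ε': a→5 c→1
  n1 'c': a→2
  n2 'ca': a→3
  n3 'caa': b→4
  n4 'caab': ·  ←P0
  n5 'a': a→6
  n6 'aa': a→7
  n7 'aaa': b→8
  n8 'aaab': ·  ←P1

Failure links (BFS by depth):
  n1('c'): parent n0 fail=0; on 'c' 0 → fail=0;  out ∅∪∅=∅
  n5('a'): parent n0 fail=0; on 'a' 0 → fail=0;  out ∅∪∅=∅
  n2('ca'): parent n1 fail=0; on 'a' 0 → fail=5;  out ∅∪∅=∅
  n6('aa'): parent n5 fail=0; on 'a' 0 → fail=5;  out ∅∪∅=∅
  n3('caa'): parent n2 fail=5; on 'a' 5 → fail=6;  out ∅∪∅=∅
  n7('aaa'): parent n6 fail=5; on 'a' 5 → fail=6;  out ∅∪∅=∅
  n4('caab'): parent n3 fail=6; on 'b' 6→5→0 → fail=0;  out {0}∪∅={0}
  n8('aaab'): parent n7 fail=6; on 'b' 6→5→0 → fail=0;  out {1}∪∅={1}

Run:
[0] read 'c'  n0⇒n1
[1] read 'b'  n1⇒n0 ·f
[2] read 'b'  n0⇒n0
[3] read 'c'  n0⇒n1
[4] read 'a'  n1⇒n2
[5] read 'a'  n2⇒n3
[6] read 'a'  n3⇒n7 ·f
[7] read 'b'  n7⇒n8  → match P1@[4:7]
[8] read 'b'  n8⇒n0 ·f
[9] read 'c'  n0⇒n1
[10] read 'a'  n1⇒n2
[11] read 'a'  n2⇒n3
[12] read 'b'  n3⇒n4  → match P0@[9:12]
[13] read 'a'  n4⇒n5 ·f
[14] read 'a'  n5⇒n6
[15] read 'a'  n6⇒n7
[16] read 'b'  n7⇒n8  → match P1@[13:16]
[17] read 'b'  n8⇒n0 ·f
[18] read 'a'  n0⇒n5
[19] read 'a'  n5⇒n6
[20] read 'a'  n6⇒n7
[21] read 'b'  n7⇒n8  → match P1@[18:21]
[22] read 'a'  n8⇒n5 ·f
[23] read 'a'  n5⇒n6
[24] read 'a'  n6⇒n7
[25] read 'a'  n7⇒n7 ·f
[26] read 'b'  n7⇒n8  → match P1@[23:26]
[27] read 'a'  n8⇒n5 ·f
[28] read 'a'  n5⇒n6
[29] read 'c'  n6⇒n1 ·f
[30] read 'a'  n1⇒n2
[31] read 'a'  n2⇒n3
[32] read 'a'  n3⇒n7 ·f
[33] read 'b'  n7⇒n8  → match P1@[30:33]
[34] read 'c'  n8⇒n1 ·f
[35] read 'b'  n1⇒n0 ·f
[36] read 'a'  n0⇒n5
[37] read 'a'  n5⇒n6
[38] read 'b'  n6⇒n0 ·f
[39] read 'c'  n0⇒n1
[40] read 'a'  n1⇒n2
[41] read 'c'  n2⇒n1 ·f
[42] read 'c'  n1⇒n1 ·f
[43] read 'a'  n1⇒n2
[44] read 'b'  n2⇒n0 ·f
[45] read 'c'  n0⇒n1
[46] read 'c'  n1⇒n1 ·f
[47] read 'a'  n1⇒n2
[48] read 'a'  n2⇒n3
[49] read 'b'  n3⇒n4  → match P0@[46:49]
[50] read 'a'  n4⇒n5 ·f
[51] read 'a'  n5⇒n6
[52] read 'a'  n6⇒n7
[53] read 'b'  n7⇒n8  → match P1@[50:53]

Result: [[7,1],[12,0],[16,1],[21,1],[26,1],[33,1],[49,0],[53,1]]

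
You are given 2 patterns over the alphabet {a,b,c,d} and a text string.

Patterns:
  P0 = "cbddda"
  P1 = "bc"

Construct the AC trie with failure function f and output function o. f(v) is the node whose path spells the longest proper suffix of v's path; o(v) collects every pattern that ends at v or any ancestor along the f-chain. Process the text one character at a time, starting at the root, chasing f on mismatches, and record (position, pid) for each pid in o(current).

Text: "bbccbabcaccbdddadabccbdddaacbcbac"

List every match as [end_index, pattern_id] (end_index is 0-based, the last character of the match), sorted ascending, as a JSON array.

Construct AC machine:
Trie (insert patterns):
  0='ε' goto b→7 c→1
  1='c' goto b→2
  2='cb' goto d→3
  3='cbd' goto d→4
  4='cbdd' goto d→5
  5='cbddd' goto a→6
  6='cbddda' goto ·  ←P0
  7='b' goto c→8
  8='bc' goto ·  ←P1

BFS fail/out derivation:
  n1('c'): parent n0 fail=0; on 'c' 0 → fail=0;  out ∅∪∅=∅
  n7('b'): parent n0 fail=0; on 'b' 0 → fail=0;  out ∅∪∅=∅
  n2('cb'): parent n1 fail=0; on 'b' 0 → fail=7;  out ∅∪∅=∅
  n8('bc'): parent n7 fail=0; on 'c' 0 → fail=1;  out {1}∪∅={1}
  n3('cbd'): parent n2 fail=7; on 'd' 7→0 → fail=0;  out ∅∪∅=∅
  n4('cbdd'): parent n3 fail=0; on 'd' 0 → fail=0;  out ∅∪∅=∅
  n5('cbddd'): parent n4 fail=0; on 'd' 0 → fail=0;  out ∅∪∅=∅
  n6('cbddda'): parent n5 fail=0; on 'a' 0 → fail=0;  out {0}∪∅={0}

Run:
pos 0 'b': at 7
pos 1 'b': at 7 ·f
pos 2 'c': at 8  emit P1@[1:2]
pos 3 'c': at 1 ·f
pos 4 'b': at 2
pos 5 'a': at 0 ·f
pos 6 'b': at 7
pos 7 'c': at 8  emit P1@[6:7]
pos 8 'a': at 0 ·f
pos 9 'c': at 1
pos 10 'c': at 1 ·f
pos 11 'b': at 2
pos 12 'd': at 3
pos 13 'd': at 4
pos 14 'd': at 5
pos 15 'a': at 6  emit P0@[10:15]
pos 16 'd': at 0 ·f
pos 17 'a': at 0
pos 18 'b': at 7
pos 19 'c': at 8  emit P1@[18:19]
pos 20 'c': at 1 ·f
pos 21 'b': at 2
pos 22 'd': at 3
pos 23 'd': at 4
pos 24 'd': at 5
pos 25 'a': at 6  emit P0@[20:25]
pos 26 'a': at 0 ·f
pos 27 'c': at 1
pos 28 'b': at 2
pos 29 'c': at 8 ·f  emit P1@[28:29]
pos 30 'b': at 2 ·f
pos 31 'a': at 0 ·f
pos 32 'c': at 1

Matches: [[2,1],[7,1],[15,0],[19,1],[25,0],[29,1]]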